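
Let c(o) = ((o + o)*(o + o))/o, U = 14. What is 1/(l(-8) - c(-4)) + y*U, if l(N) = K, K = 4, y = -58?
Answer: -16239/20 ≈ -811.95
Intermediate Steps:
l(N) = 4
c(o) = 4*o (c(o) = ((2*o)*(2*o))/o = (4*o**2)/o = 4*o)
1/(l(-8) - c(-4)) + y*U = 1/(4 - 4*(-4)) - 58*14 = 1/(4 - 1*(-16)) - 812 = 1/(4 + 16) - 812 = 1/20 - 812 = -16239/20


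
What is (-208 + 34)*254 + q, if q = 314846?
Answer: 270650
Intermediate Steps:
(-208 + 34)*254 + q = (-208 + 34)*254 + 314846 = -174*254 + 314846 = -44196 + 314846 = 270650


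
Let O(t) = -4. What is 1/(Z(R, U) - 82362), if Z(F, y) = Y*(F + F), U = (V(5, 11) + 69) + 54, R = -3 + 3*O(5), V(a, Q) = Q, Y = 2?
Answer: -1/82422 ≈ -1.2133e-5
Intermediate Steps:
R = -15 (R = -3 + 3*(-4) = -3 - 12 = -15)
U = 134 (U = (11 + 69) + 54 = 80 + 54 = 134)
Z(F, y) = 4*F (Z(F, y) = 2*(F + F) = 2*(2*F) = 4*F)
1/(Z(R, U) - 82362) = 1/(4*(-15) - 82362) = 1/(-60 - 82362) = 1/(-82422) = -1/82422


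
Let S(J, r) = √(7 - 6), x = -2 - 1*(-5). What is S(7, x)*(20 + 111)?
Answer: 131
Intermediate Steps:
x = 3 (x = -2 + 5 = 3)
S(J, r) = 1 (S(J, r) = √1 = 1)
S(7, x)*(20 + 111) = 1*(20 + 111) = 1*131 = 131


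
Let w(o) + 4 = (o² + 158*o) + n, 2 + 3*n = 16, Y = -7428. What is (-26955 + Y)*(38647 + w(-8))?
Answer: -1287563123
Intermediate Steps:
n = 14/3 (n = -⅔ + (⅓)*16 = -⅔ + 16/3 = 14/3 ≈ 4.6667)
w(o) = ⅔ + o² + 158*o (w(o) = -4 + ((o² + 158*o) + 14/3) = -4 + (14/3 + o² + 158*o) = ⅔ + o² + 158*o)
(-26955 + Y)*(38647 + w(-8)) = (-26955 - 7428)*(38647 + (⅔ + (-8)² + 158*(-8))) = -34383*(38647 + (⅔ + 64 - 1264)) = -34383*(38647 - 3598/3) = -34383*112343/3 = -1287563123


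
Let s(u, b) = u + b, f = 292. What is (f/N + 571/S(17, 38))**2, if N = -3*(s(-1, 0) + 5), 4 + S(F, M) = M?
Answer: 591361/10404 ≈ 56.840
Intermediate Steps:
s(u, b) = b + u
S(F, M) = -4 + M
N = -12 (N = -3*((0 - 1) + 5) = -3*(-1 + 5) = -3*4 = -12)
(f/N + 571/S(17, 38))**2 = (292/(-12) + 571/(-4 + 38))**2 = (292*(-1/12) + 571/34)**2 = (-73/3 + 571*(1/34))**2 = (-73/3 + 571/34)**2 = (-769/102)**2 = 591361/10404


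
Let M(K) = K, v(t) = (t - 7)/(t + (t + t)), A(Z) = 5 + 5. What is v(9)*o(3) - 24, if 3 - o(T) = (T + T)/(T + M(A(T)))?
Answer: -2786/117 ≈ -23.812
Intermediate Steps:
A(Z) = 10
v(t) = (-7 + t)/(3*t) (v(t) = (-7 + t)/(t + 2*t) = (-7 + t)/((3*t)) = (-7 + t)*(1/(3*t)) = (-7 + t)/(3*t))
o(T) = 3 - 2*T/(10 + T) (o(T) = 3 - (T + T)/(T + 10) = 3 - 2*T/(10 + T))
v(9)*o(3) - 24 = ((1/3)*(-7 + 9)/9)*((30 + 3)/(10 + 3)) - 24 = ((1/3)*(1/9)*2)*(33/13) - 24 = 2*((1/13)*33)/27 - 24 = (2/27)*(33/13) - 24 = 22/117 - 24 = -2786/117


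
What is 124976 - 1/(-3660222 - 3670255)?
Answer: 916133693553/7330477 ≈ 1.2498e+5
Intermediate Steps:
124976 - 1/(-3660222 - 3670255) = 124976 - 1/(-7330477) = 124976 - 1*(-1/7330477) = 124976 + 1/7330477 = 916133693553/7330477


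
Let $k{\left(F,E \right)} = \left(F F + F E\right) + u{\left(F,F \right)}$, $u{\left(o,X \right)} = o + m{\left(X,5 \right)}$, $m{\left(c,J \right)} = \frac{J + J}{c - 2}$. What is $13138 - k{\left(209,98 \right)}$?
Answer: $- \frac{10605448}{207} \approx -51234.0$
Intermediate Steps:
$m{\left(c,J \right)} = \frac{2 J}{-2 + c}$
$u{\left(o,X \right)} = o + \frac{10}{-2 + X}$ ($u{\left(o,X \right)} = o + 2 \cdot 5 \frac{1}{-2 + X} = o + \frac{10}{-2 + X}$)
$k{\left(F,E \right)} = F^{2} + E F + \frac{10 + F \left(-2 + F\right)}{-2 + F}$ ($k{\left(F,E \right)} = \left(F F + F E\right) + \frac{10 + F \left(-2 + F\right)}{-2 + F} = \left(F^{2} + E F\right) + \frac{10 + F \left(-2 + F\right)}{-2 + F} = F^{2} + E F + \frac{10 + F \left(-2 + F\right)}{-2 + F}$)
$13138 - k{\left(209,98 \right)} = 13138 - \frac{10 + 209 \left(-2 + 209\right) \left(1 + 98 + 209\right)}{-2 + 209} = 13138 - \frac{10 + 209 \cdot 207 \cdot 308}{207} = 13138 - \frac{10 + 13325004}{207} = 13138 - \frac{1}{207} \cdot 13325014 = 13138 - \frac{13325014}{207} = - \frac{10605448}{207}$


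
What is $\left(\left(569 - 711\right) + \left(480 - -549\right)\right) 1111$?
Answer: $985457$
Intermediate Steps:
$\left(\left(569 - 711\right) + \left(480 - -549\right)\right) 1111 = \left(\left(569 - 711\right) + \left(480 + 549\right)\right) 1111 = \left(-142 + 1029\right) 1111 = 887 \cdot 1111 = 985457$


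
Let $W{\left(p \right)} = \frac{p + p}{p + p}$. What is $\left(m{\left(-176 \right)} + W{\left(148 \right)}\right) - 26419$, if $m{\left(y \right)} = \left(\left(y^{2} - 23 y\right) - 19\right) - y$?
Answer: $8763$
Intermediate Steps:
$W{\left(p \right)} = 1$ ($W{\left(p \right)} = \frac{2 p}{2 p} = 2 p \frac{1}{2 p} = 1$)
$m{\left(y \right)} = -19 + y^{2} - 24 y$ ($m{\left(y \right)} = \left(-19 + y^{2} - 23 y\right) - y = -19 + y^{2} - 24 y$)
$\left(m{\left(-176 \right)} + W{\left(148 \right)}\right) - 26419 = \left(\left(-19 + \left(-176\right)^{2} - -4224\right) + 1\right) - 26419 = \left(\left(-19 + 30976 + 4224\right) + 1\right) - 26419 = \left(35181 + 1\right) - 26419 = 35182 - 26419 = 8763$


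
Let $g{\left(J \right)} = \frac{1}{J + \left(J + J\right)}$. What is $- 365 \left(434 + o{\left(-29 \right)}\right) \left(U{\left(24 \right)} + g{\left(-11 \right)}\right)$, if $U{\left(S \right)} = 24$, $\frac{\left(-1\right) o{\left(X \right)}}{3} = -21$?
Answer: $- \frac{143491355}{33} \approx -4.3482 \cdot 10^{6}$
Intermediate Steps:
$o{\left(X \right)} = 63$ ($o{\left(X \right)} = \left(-3\right) \left(-21\right) = 63$)
$g{\left(J \right)} = \frac{1}{3 J}$ ($g{\left(J \right)} = \frac{1}{J + 2 J} = \frac{1}{3 J}$)
$- 365 \left(434 + o{\left(-29 \right)}\right) \left(U{\left(24 \right)} + g{\left(-11 \right)}\right) = - 365 \left(434 + 63\right) \left(24 + \frac{1}{3 \left(-11\right)}\right) = - 365 \cdot 497 \left(24 + \frac{1}{3} \left(- \frac{1}{11}\right)\right) = - 365 \cdot 497 \left(24 - \frac{1}{33}\right) = - 365 \cdot 497 \cdot \frac{791}{33} = \left(-365\right) \frac{393127}{33} = - \frac{143491355}{33}$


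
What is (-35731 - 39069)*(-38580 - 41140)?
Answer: 5963056000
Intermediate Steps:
(-35731 - 39069)*(-38580 - 41140) = -74800*(-79720) = 5963056000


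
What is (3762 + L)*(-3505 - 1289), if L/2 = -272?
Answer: -15427092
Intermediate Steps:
L = -544 (L = 2*(-272) = -544)
(3762 + L)*(-3505 - 1289) = (3762 - 544)*(-3505 - 1289) = 3218*(-4794) = -15427092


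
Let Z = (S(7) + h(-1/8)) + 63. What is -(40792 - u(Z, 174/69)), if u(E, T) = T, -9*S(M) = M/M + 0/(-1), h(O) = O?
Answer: -938158/23 ≈ -40790.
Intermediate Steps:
S(M) = -⅑ (S(M) = -(M/M + 0/(-1))/9 = -(1 + 0*(-1))/9 = -(1 + 0)/9 = -⅑*1 = -⅑)
Z = 4519/72 (Z = (-⅑ - 1/8) + 63 = (-⅑ - 1*⅛) + 63 = (-⅑ - ⅛) + 63 = -17/72 + 63 = 4519/72 ≈ 62.764)
-(40792 - u(Z, 174/69)) = -(40792 - 174/69) = -(40792 - 1*58/23) = -(40792 - 58/23) = -1*938158/23 = -938158/23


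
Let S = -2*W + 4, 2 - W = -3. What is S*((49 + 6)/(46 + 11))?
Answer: -110/19 ≈ -5.7895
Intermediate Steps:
W = 5 (W = 2 - 1*(-3) = 2 + 3 = 5)
S = -6 (S = -2*5 + 4 = -10 + 4 = -6)
S*((49 + 6)/(46 + 11)) = -6*(49 + 6)/(46 + 11) = -330/57 = -6*55/57 = -110/19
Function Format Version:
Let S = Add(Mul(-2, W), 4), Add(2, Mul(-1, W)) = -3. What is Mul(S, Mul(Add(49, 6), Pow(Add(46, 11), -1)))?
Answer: Rational(-110, 19) ≈ -5.7895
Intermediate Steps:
W = 5 (W = Add(2, Mul(-1, -3)) = Add(2, 3) = 5)
S = -6 (S = Add(Mul(-2, 5), 4) = Add(-10, 4) = -6)
Mul(S, Mul(Add(49, 6), Pow(Add(46, 11), -1))) = Mul(-6, Mul(Add(49, 6), Pow(Add(46, 11), -1))) = Mul(-6, Mul(55, Pow(57, -1))) = Mul(-6, Mul(55, Rational(1, 57))) = Mul(-6, Rational(55, 57)) = Rational(-110, 19)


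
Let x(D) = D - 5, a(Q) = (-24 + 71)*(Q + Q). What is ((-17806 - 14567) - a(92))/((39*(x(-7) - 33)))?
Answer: 41021/1755 ≈ 23.374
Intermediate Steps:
a(Q) = 94*Q (a(Q) = 47*(2*Q) = 94*Q)
x(D) = -5 + D
((-17806 - 14567) - a(92))/((39*(x(-7) - 33))) = ((-17806 - 14567) - 94*92)/((39*((-5 - 7) - 33))) = (-32373 - 1*8648)/((39*(-12 - 33))) = (-32373 - 8648)/((39*(-45))) = -41021/(-1755) = -41021*(-1/1755) = 41021/1755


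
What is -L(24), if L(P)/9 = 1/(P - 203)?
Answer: 9/179 ≈ 0.050279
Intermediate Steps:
L(P) = 9/(-203 + P) (L(P) = 9/(P - 203) = 9/(-203 + P))
-L(24) = -9/(-203 + 24) = -9/(-179) = -9*(-1)/179 = -1*(-9/179) = 9/179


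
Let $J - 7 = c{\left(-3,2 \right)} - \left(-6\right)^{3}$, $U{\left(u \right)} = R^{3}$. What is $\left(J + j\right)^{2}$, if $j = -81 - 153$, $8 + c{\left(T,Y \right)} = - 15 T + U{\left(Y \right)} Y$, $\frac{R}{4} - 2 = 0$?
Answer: $1102500$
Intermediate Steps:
$R = 8$ ($R = 8 + 4 \cdot 0 = 8 + 0 = 8$)
$U{\left(u \right)} = 512$ ($U{\left(u \right)} = 8^{3} = 512$)
$c{\left(T,Y \right)} = -8 - 15 T + 512 Y$ ($c{\left(T,Y \right)} = -8 - \left(- 512 Y + 15 T\right) = -8 - 15 T + 512 Y$)
$j = -234$
$J = 1284$ ($J = 7 - -1277 = 7 + \left(\left(-8 + 45 + 1024\right) - -216\right) = 7 + \left(1061 + 216\right) = 7 + 1277 = 1284$)
$\left(J + j\right)^{2} = \left(1284 - 234\right)^{2} = 1050^{2} = 1102500$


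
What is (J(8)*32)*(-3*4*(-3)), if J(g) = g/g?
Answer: 1152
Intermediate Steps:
J(g) = 1
(J(8)*32)*(-3*4*(-3)) = (1*32)*(-3*4*(-3)) = 32*(-12*(-3)) = 32*36 = 1152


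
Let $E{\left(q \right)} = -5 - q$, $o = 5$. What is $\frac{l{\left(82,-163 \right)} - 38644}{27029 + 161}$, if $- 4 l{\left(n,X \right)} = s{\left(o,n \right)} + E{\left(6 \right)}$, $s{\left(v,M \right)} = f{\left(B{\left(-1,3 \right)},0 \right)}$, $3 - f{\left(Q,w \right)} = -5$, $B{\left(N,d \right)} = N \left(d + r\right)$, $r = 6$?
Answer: $- \frac{154573}{108760} \approx -1.4212$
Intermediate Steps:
$B{\left(N,d \right)} = N \left(6 + d\right)$ ($B{\left(N,d \right)} = N \left(d + 6\right) = N \left(6 + d\right)$)
$f{\left(Q,w \right)} = 8$ ($f{\left(Q,w \right)} = 3 - -5 = 3 + 5 = 8$)
$s{\left(v,M \right)} = 8$
$l{\left(n,X \right)} = \frac{3}{4}$ ($l{\left(n,X \right)} = - \frac{8 - 11}{4} = \left(- \frac{1}{4}\right) \left(-3\right) = \frac{3}{4}$)
$\frac{l{\left(82,-163 \right)} - 38644}{27029 + 161} = \frac{\frac{3}{4} - 38644}{27029 + 161} = - \frac{154573}{4 \cdot 27190} = \left(- \frac{154573}{4}\right) \frac{1}{27190} = - \frac{154573}{108760}$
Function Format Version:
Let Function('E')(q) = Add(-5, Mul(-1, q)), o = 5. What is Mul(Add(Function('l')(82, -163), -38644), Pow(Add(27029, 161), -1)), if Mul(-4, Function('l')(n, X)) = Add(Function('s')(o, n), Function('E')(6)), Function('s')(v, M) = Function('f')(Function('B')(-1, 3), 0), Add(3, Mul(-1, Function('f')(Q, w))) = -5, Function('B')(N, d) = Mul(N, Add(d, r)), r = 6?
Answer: Rational(-154573, 108760) ≈ -1.4212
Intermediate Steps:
Function('B')(N, d) = Mul(N, Add(6, d)) (Function('B')(N, d) = Mul(N, Add(d, 6)) = Mul(N, Add(6, d)))
Function('f')(Q, w) = 8 (Function('f')(Q, w) = Add(3, Mul(-1, -5)) = Add(3, 5) = 8)
Function('s')(v, M) = 8
Function('l')(n, X) = Rational(3, 4) (Function('l')(n, X) = Mul(Rational(-1, 4), Add(8, Add(-5, Mul(-1, 6)))) = Mul(Rational(-1, 4), Add(8, Add(-5, -6))) = Mul(Rational(-1, 4), Add(8, -11)) = Mul(Rational(-1, 4), -3) = Rational(3, 4))
Mul(Add(Function('l')(82, -163), -38644), Pow(Add(27029, 161), -1)) = Mul(Add(Rational(3, 4), -38644), Pow(Add(27029, 161), -1)) = Mul(Rational(-154573, 4), Pow(27190, -1)) = Mul(Rational(-154573, 4), Rational(1, 27190)) = Rational(-154573, 108760)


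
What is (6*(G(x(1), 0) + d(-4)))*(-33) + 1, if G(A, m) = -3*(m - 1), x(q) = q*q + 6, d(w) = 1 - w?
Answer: -1583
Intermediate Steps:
x(q) = 6 + q² (x(q) = q² + 6 = 6 + q²)
G(A, m) = 3 - 3*m (G(A, m) = -3*(-1 + m) = 3 - 3*m)
(6*(G(x(1), 0) + d(-4)))*(-33) + 1 = (6*((3 - 3*0) + (1 - 1*(-4))))*(-33) + 1 = (6*((3 + 0) + (1 + 4)))*(-33) + 1 = (6*(3 + 5))*(-33) + 1 = (6*8)*(-33) + 1 = 48*(-33) + 1 = -1584 + 1 = -1583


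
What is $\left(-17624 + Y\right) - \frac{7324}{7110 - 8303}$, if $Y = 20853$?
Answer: $\frac{3859521}{1193} \approx 3235.1$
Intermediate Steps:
$\left(-17624 + Y\right) - \frac{7324}{7110 - 8303} = \left(-17624 + 20853\right) - \frac{7324}{7110 - 8303} = 3229 - \frac{7324}{-1193} = 3229 - - \frac{7324}{1193} = 3229 + \frac{7324}{1193} = \frac{3859521}{1193}$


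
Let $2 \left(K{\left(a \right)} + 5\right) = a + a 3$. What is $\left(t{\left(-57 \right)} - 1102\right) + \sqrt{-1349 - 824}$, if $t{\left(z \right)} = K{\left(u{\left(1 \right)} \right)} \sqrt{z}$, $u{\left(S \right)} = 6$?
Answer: $-1102 + i \sqrt{2173} + 7 i \sqrt{57} \approx -1102.0 + 99.464 i$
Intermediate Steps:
$K{\left(a \right)} = -5 + 2 a$ ($K{\left(a \right)} = -5 + \frac{a + a 3}{2} = -5 + \frac{a + 3 a}{2} = -5 + \frac{4 a}{2} = -5 + 2 a$)
$t{\left(z \right)} = 7 \sqrt{z}$ ($t{\left(z \right)} = \left(-5 + 2 \cdot 6\right) \sqrt{z} = \left(-5 + 12\right) \sqrt{z} = 7 \sqrt{z}$)
$\left(t{\left(-57 \right)} - 1102\right) + \sqrt{-1349 - 824} = \left(7 \sqrt{-57} - 1102\right) + \sqrt{-1349 - 824} = \left(7 i \sqrt{57} - 1102\right) + \sqrt{-2173} = \left(7 i \sqrt{57} - 1102\right) + i \sqrt{2173} = \left(-1102 + 7 i \sqrt{57}\right) + i \sqrt{2173} = -1102 + i \sqrt{2173} + 7 i \sqrt{57}$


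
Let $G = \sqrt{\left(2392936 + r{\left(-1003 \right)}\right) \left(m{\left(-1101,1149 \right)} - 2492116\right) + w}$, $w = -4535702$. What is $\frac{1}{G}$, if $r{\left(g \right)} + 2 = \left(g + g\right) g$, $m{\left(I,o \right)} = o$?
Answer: $- \frac{i \sqrt{1219177178254}}{3657531534762} \approx - 3.0189 \cdot 10^{-7} i$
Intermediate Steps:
$r{\left(g \right)} = -2 + 2 g^{2}$ ($r{\left(g \right)} = -2 + \left(g + g\right) g = -2 + 2 g g = -2 + 2 g^{2}$)
$G = 3 i \sqrt{1219177178254}$ ($G = \sqrt{\left(2392936 - \left(2 - 2 \left(-1003\right)^{2}\right)\right) \left(1149 - 2492116\right) - 4535702} = \sqrt{\left(2392936 + \left(-2 + 2 \cdot 1006009\right)\right) \left(-2490967\right) - 4535702} = \sqrt{\left(2392936 + \left(-2 + 2012018\right)\right) \left(-2490967\right) - 4535702} = \sqrt{\left(2392936 + 2012016\right) \left(-2490967\right) - 4535702} = \sqrt{4404952 \left(-2490967\right) - 4535702} = \sqrt{-10972590068584 - 4535702} = \sqrt{-10972594604286} = 3 i \sqrt{1219177178254} \approx 3.3125 \cdot 10^{6} i$)
$\frac{1}{G} = \frac{1}{3 i \sqrt{1219177178254}} = - \frac{i \sqrt{1219177178254}}{3657531534762}$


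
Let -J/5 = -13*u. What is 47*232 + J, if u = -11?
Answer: 10189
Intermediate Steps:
J = -715 (J = -(-65)*(-11) = -5*143 = -715)
47*232 + J = 47*232 - 715 = 10904 - 715 = 10189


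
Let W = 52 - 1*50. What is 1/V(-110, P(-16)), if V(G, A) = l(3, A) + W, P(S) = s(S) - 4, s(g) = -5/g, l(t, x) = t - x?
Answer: 16/139 ≈ 0.11511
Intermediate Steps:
P(S) = -4 - 5/S (P(S) = -5/S - 4 = -4 - 5/S)
W = 2 (W = 52 - 50 = 2)
V(G, A) = 5 - A (V(G, A) = (3 - A) + 2 = 5 - A)
1/V(-110, P(-16)) = 1/(5 - (-4 - 5/(-16))) = 1/(5 - (-4 - 5*(-1/16))) = 1/(5 - (-4 + 5/16)) = 1/(5 - 1*(-59/16)) = 1/(5 + 59/16) = 1/(139/16) = 16/139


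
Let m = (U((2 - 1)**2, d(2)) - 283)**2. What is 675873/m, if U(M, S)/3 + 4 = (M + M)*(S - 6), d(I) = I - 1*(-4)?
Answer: 675873/87025 ≈ 7.7664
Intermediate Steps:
d(I) = 4 + I (d(I) = I + 4 = 4 + I)
U(M, S) = -12 + 6*M*(-6 + S) (U(M, S) = -12 + 3*((M + M)*(S - 6)) = -12 + 3*((2*M)*(-6 + S)) = -12 + 3*(2*M*(-6 + S)) = -12 + 6*M*(-6 + S))
m = 87025 (m = ((-12 - 36*(2 - 1)**2 + 6*(2 - 1)**2*(4 + 2)) - 283)**2 = ((-12 - 36*1**2 + 6*1**2*6) - 283)**2 = ((-12 - 36*1 + 6*1*6) - 283)**2 = ((-12 - 36 + 36) - 283)**2 = (-12 - 283)**2 = (-295)**2 = 87025)
675873/m = 675873/87025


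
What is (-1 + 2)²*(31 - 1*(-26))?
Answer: 57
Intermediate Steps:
(-1 + 2)²*(31 - 1*(-26)) = 1²*(31 + 26) = 1*57 = 57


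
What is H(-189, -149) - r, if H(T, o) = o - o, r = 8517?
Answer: -8517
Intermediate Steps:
H(T, o) = 0
H(-189, -149) - r = 0 - 1*8517 = 0 - 8517 = -8517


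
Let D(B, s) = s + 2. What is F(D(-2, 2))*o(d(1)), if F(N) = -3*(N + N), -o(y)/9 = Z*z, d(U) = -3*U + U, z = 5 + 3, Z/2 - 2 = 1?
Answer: 10368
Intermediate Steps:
Z = 6 (Z = 4 + 2*1 = 4 + 2 = 6)
z = 8
d(U) = -2*U
o(y) = -432 (o(y) = -54*8 = -9*48 = -432)
D(B, s) = 2 + s
F(N) = -6*N
F(D(-2, 2))*o(d(1)) = -6*(2 + 2)*(-432) = -6*4*(-432) = -24*(-432) = 10368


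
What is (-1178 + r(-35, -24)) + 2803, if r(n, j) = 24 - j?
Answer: 1673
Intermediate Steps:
(-1178 + r(-35, -24)) + 2803 = (-1178 + (24 - 1*(-24))) + 2803 = (-1178 + (24 + 24)) + 2803 = (-1178 + 48) + 2803 = -1130 + 2803 = 1673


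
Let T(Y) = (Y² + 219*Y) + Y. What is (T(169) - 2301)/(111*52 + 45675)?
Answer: 63440/51447 ≈ 1.2331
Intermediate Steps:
T(Y) = Y² + 220*Y
(T(169) - 2301)/(111*52 + 45675) = (169*(220 + 169) - 2301)/(111*52 + 45675) = (169*389 - 2301)/(5772 + 45675) = (65741 - 2301)/51447 = 63440*(1/51447) = 63440/51447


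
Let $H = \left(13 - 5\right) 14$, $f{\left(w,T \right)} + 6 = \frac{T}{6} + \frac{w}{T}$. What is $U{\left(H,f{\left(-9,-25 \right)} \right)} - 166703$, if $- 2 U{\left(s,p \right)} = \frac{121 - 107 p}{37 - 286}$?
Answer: $- \frac{12452538553}{74700} \approx -1.667 \cdot 10^{5}$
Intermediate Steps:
$f{\left(w,T \right)} = -6 + \frac{T}{6} + \frac{w}{T}$ ($f{\left(w,T \right)} = -6 + \left(\frac{T}{6} + \frac{w}{T}\right) = -6 + \frac{T}{6} + \frac{w}{T}$)
$H = 112$ ($H = 8 \cdot 14 = 112$)
$U{\left(s,p \right)} = \frac{121}{498} - \frac{107 p}{498}$ ($U{\left(s,p \right)} = - \frac{\left(121 - 107 p\right) \frac{1}{37 - 286}}{2} = - \frac{\left(121 - 107 p\right) \frac{1}{-249}}{2} = - \frac{\left(121 - 107 p\right) \left(- \frac{1}{249}\right)}{2} = - \frac{- \frac{121}{249} + \frac{107 p}{249}}{2} = \frac{121}{498} - \frac{107 p}{498}$)
$U{\left(H,f{\left(-9,-25 \right)} \right)} - 166703 = \left(\frac{121}{498} - \frac{107 \left(-6 + \frac{1}{6} \left(-25\right) - \frac{9}{-25}\right)}{498}\right) - 166703 = \left(\frac{121}{498} - \frac{107 \left(-6 - \frac{25}{6} - - \frac{9}{25}\right)}{498}\right) - 166703 = \left(\frac{121}{498} - \frac{107 \left(-6 - \frac{25}{6} + \frac{9}{25}\right)}{498}\right) - 166703 = \left(\frac{121}{498} - - \frac{157397}{74700}\right) - 166703 = \left(\frac{121}{498} + \frac{157397}{74700}\right) - 166703 = \frac{175547}{74700} - 166703 = - \frac{12452538553}{74700}$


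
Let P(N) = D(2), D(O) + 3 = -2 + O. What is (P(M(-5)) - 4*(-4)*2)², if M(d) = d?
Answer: 841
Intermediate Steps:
D(O) = -5 + O (D(O) = -3 + (-2 + O) = -5 + O)
P(N) = -3 (P(N) = -5 + 2 = -3)
(P(M(-5)) - 4*(-4)*2)² = (-3 - 4*(-4)*2)² = (-3 + 16*2)² = (-3 + 32)² = 29² = 841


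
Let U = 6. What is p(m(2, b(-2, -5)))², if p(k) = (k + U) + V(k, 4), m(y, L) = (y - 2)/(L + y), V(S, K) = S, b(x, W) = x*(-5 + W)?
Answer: 36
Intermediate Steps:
m(y, L) = (-2 + y)/(L + y)
p(k) = 6 + 2*k (p(k) = (k + 6) + k = (6 + k) + k = 6 + 2*k)
p(m(2, b(-2, -5)))² = (6 + 2*((-2 + 2)/(-2*(-5 - 5) + 2)))² = (6 + 2*(0/(-2*(-10) + 2)))² = (6 + 2*(0/(20 + 2)))² = (6 + 2*(0/22))² = (6 + 2*((1/22)*0))² = (6 + 2*0)² = (6 + 0)² = 6² = 36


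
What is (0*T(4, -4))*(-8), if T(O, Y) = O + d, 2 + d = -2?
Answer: 0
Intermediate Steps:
d = -4 (d = -2 - 2 = -4)
T(O, Y) = -4 + O (T(O, Y) = O - 4 = -4 + O)
(0*T(4, -4))*(-8) = (0*(-4 + 4))*(-8) = (0*0)*(-8) = 0*(-8) = 0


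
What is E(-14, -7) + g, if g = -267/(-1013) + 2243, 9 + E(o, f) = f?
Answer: 2256218/1013 ≈ 2227.3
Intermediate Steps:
E(o, f) = -9 + f
g = 2272426/1013 (g = -267*(-1/1013) + 2243 = 267/1013 + 2243 = 2272426/1013 ≈ 2243.3)
E(-14, -7) + g = (-9 - 7) + 2272426/1013 = -16 + 2272426/1013 = 2256218/1013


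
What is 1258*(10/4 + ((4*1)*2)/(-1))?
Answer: -6919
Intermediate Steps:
1258*(10/4 + ((4*1)*2)/(-1)) = 1258*(10*(¼) + (4*2)*(-1)) = 1258*(5/2 + 8*(-1)) = 1258*(5/2 - 8) = 1258*(-11/2) = -6919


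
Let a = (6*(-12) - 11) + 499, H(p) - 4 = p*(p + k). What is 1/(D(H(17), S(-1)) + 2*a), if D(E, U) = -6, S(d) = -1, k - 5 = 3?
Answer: 1/826 ≈ 0.0012107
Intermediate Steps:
k = 8 (k = 5 + 3 = 8)
H(p) = 4 + p*(8 + p) (H(p) = 4 + p*(p + 8) = 4 + p*(8 + p))
a = 416 (a = (-72 - 11) + 499 = -83 + 499 = 416)
1/(D(H(17), S(-1)) + 2*a) = 1/(-6 + 2*416) = 1/(-6 + 832) = 1/826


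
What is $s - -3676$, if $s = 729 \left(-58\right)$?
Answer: $-38606$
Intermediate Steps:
$s = -42282$
$s - -3676 = -42282 - -3676 = -42282 + 3676 = -38606$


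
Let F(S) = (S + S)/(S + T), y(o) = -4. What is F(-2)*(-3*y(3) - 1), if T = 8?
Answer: -22/3 ≈ -7.3333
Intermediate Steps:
F(S) = 2*S/(8 + S) (F(S) = (S + S)/(S + 8) = (2*S)/(8 + S) = 2*S/(8 + S))
F(-2)*(-3*y(3) - 1) = (2*(-2)/(8 - 2))*(-3*(-4) - 1) = (2*(-2)/6)*(12 - 1) = (2*(-2)*(⅙))*11 = -⅔*11 = -22/3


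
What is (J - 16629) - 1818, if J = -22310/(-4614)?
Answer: -42546074/2307 ≈ -18442.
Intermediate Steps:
J = 11155/2307 (J = -22310*(-1/4614) = 11155/2307 ≈ 4.8353)
(J - 16629) - 1818 = (11155/2307 - 16629) - 1818 = -38351948/2307 - 1818 = -42546074/2307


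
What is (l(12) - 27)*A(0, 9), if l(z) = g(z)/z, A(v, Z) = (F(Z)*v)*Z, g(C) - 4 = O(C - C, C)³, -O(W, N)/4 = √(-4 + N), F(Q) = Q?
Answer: 0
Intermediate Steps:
O(W, N) = -4*√(-4 + N)
g(C) = 4 - 64*(-4 + C)^(3/2) (g(C) = 4 + (-4*√(-4 + C))³ = 4 - 64*(-4 + C)^(3/2))
A(v, Z) = v*Z² (A(v, Z) = (Z*v)*Z = v*Z²)
l(z) = (4 - 64*(-4 + z)^(3/2))/z
(l(12) - 27)*A(0, 9) = (4*(1 - 16*(-4 + 12)^(3/2))/12 - 27)*(0*9²) = (4*(1/12)*(1 - 256*√2) - 27)*(0*81) = (4*(1/12)*(1 - 256*√2) - 27)*0 = ((⅓ - 256*√2/3) - 27)*0 = (-80/3 - 256*√2/3)*0 = 0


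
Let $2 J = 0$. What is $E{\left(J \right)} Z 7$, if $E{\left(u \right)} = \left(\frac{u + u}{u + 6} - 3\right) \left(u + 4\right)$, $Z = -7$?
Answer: $588$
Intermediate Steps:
$J = 0$ ($J = \frac{1}{2} \cdot 0 = 0$)
$E{\left(u \right)} = \left(-3 + \frac{2 u}{6 + u}\right) \left(4 + u\right)$ ($E{\left(u \right)} = \left(\frac{2 u}{6 + u} - 3\right) \left(4 + u\right) = \left(-3 + \frac{2 u}{6 + u}\right) \left(4 + u\right)$)
$E{\left(J \right)} Z 7 = \frac{-72 - 0^{2} - 0}{6 + 0} \left(-7\right) 7 = \frac{-72 - 0 + 0}{6} \left(-7\right) 7 = \frac{-72 + 0 + 0}{6} \left(-7\right) 7 = \frac{1}{6} \left(-72\right) \left(-7\right) 7 = \left(-12\right) \left(-7\right) 7 = 84 \cdot 7 = 588$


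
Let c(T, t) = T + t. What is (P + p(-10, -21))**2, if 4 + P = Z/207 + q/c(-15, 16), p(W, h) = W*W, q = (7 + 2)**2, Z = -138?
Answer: 279841/9 ≈ 31093.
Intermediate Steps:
q = 81 (q = 9**2 = 81)
p(W, h) = W**2
P = 229/3 (P = -4 + (-138/207 + 81/(-15 + 16)) = -4 + (-138*1/207 + 81/1) = -4 + (-2/3 + 81*1) = -4 + (-2/3 + 81) = -4 + 241/3 = 229/3 ≈ 76.333)
(P + p(-10, -21))**2 = (229/3 + (-10)**2)**2 = (229/3 + 100)**2 = (529/3)**2 = 279841/9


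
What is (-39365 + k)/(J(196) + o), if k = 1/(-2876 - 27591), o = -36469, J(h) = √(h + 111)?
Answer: 21869245903432/20260366927209 + 599666728*√307/20260366927209 ≈ 1.0799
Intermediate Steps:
J(h) = √(111 + h)
k = -1/30467 (k = 1/(-30467) = -1/30467 ≈ -3.2822e-5)
(-39365 + k)/(J(196) + o) = (-39365 - 1/30467)/(√(111 + 196) - 36469) = -1199333456/(30467*(√307 - 36469)) = -1199333456/(30467*(-36469 + √307))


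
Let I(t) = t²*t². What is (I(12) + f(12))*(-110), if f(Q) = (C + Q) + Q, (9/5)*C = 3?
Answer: -6851350/3 ≈ -2.2838e+6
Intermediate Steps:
C = 5/3 (C = (5/9)*3 = 5/3 ≈ 1.6667)
f(Q) = 5/3 + 2*Q (f(Q) = (5/3 + Q) + Q = 5/3 + 2*Q)
I(t) = t⁴
(I(12) + f(12))*(-110) = (12⁴ + (5/3 + 2*12))*(-110) = (20736 + (5/3 + 24))*(-110) = (20736 + 77/3)*(-110) = (62285/3)*(-110) = -6851350/3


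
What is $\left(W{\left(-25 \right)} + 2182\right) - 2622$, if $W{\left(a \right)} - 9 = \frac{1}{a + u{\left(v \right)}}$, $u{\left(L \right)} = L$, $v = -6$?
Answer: $- \frac{13362}{31} \approx -431.03$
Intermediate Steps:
$W{\left(a \right)} = 9 + \frac{1}{-6 + a}$ ($W{\left(a \right)} = 9 + \frac{1}{a - 6} = 9 + \frac{1}{-6 + a}$)
$\left(W{\left(-25 \right)} + 2182\right) - 2622 = \left(\frac{-53 + 9 \left(-25\right)}{-6 - 25} + 2182\right) - 2622 = \left(\frac{-53 - 225}{-31} + 2182\right) - 2622 = \left(\left(- \frac{1}{31}\right) \left(-278\right) + 2182\right) - 2622 = \left(\frac{278}{31} + 2182\right) - 2622 = \frac{67920}{31} - 2622 = - \frac{13362}{31}$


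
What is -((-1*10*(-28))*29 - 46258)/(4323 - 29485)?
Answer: -19069/12581 ≈ -1.5157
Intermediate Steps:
-((-1*10*(-28))*29 - 46258)/(4323 - 29485) = -(-10*(-28)*29 - 46258)/(-25162) = -(280*29 - 46258)*(-1)/25162 = -(8120 - 46258)*(-1)/25162 = -(-38138)*(-1)/25162 = -1*19069/12581 = -19069/12581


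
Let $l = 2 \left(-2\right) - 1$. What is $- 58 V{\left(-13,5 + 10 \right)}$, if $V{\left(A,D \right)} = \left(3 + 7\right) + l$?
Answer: $-290$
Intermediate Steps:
$l = -5$ ($l = -4 - 1 = -5$)
$V{\left(A,D \right)} = 5$ ($V{\left(A,D \right)} = \left(3 + 7\right) - 5 = 10 - 5 = 5$)
$- 58 V{\left(-13,5 + 10 \right)} = \left(-58\right) 5 = -290$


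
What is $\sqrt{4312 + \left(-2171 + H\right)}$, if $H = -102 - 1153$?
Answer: $\sqrt{886} \approx 29.766$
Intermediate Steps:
$H = -1255$ ($H = -102 - 1153 = -1255$)
$\sqrt{4312 + \left(-2171 + H\right)} = \sqrt{4312 - 3426} = \sqrt{886}$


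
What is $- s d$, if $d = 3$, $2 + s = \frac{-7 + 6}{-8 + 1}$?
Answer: $\frac{39}{7} \approx 5.5714$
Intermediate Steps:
$s = - \frac{13}{7}$ ($s = -2 + \frac{-7 + 6}{-8 + 1} = -2 - \frac{1}{-7} = -2 - - \frac{1}{7} = -2 + \frac{1}{7} = - \frac{13}{7} \approx -1.8571$)
$- s d = \left(-1\right) \left(- \frac{13}{7}\right) 3 = \frac{13}{7} \cdot 3 = \frac{39}{7}$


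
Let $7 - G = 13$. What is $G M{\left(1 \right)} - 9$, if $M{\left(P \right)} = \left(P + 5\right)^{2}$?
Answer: $-225$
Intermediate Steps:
$G = -6$ ($G = 7 - 13 = -6$)
$M{\left(P \right)} = \left(5 + P\right)^{2}$
$G M{\left(1 \right)} - 9 = - 6 \left(5 + 1\right)^{2} - 9 = - 6 \cdot 6^{2} - 9 = \left(-6\right) 36 - 9 = -216 - 9 = -225$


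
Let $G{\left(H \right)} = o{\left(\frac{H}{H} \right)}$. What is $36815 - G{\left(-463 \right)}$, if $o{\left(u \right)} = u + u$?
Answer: $36813$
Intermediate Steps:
$o{\left(u \right)} = 2 u$
$G{\left(H \right)} = 2$ ($G{\left(H \right)} = 2 \frac{H}{H} = 2 \cdot 1 = 2$)
$36815 - G{\left(-463 \right)} = 36815 - 2 = 36813$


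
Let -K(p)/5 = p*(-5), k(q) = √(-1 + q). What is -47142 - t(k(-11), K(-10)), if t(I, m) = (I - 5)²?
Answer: -47155 + 20*I*√3 ≈ -47155.0 + 34.641*I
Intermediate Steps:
K(p) = 25*p (K(p) = -5*p*(-5) = -(-25)*p = 25*p)
t(I, m) = (-5 + I)²
-47142 - t(k(-11), K(-10)) = -47142 - (-5 + √(-1 - 11))² = -47142 - (-5 + √(-12))² = -47142 - (-5 + 2*I*√3)²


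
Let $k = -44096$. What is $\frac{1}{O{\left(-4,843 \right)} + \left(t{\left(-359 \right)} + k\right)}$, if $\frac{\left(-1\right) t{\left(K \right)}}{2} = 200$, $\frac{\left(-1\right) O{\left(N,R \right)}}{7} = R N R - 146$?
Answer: $\frac{1}{19854698} \approx 5.0366 \cdot 10^{-8}$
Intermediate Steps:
$O{\left(N,R \right)} = 1022 - 7 N R^{2}$ ($O{\left(N,R \right)} = - 7 \left(R N R - 146\right) = - 7 \left(N R R - 146\right) = - 7 \left(N R^{2} - 146\right) = - 7 \left(-146 + N R^{2}\right) = 1022 - 7 N R^{2}$)
$t{\left(K \right)} = -400$ ($t{\left(K \right)} = \left(-2\right) 200 = -400$)
$\frac{1}{O{\left(-4,843 \right)} + \left(t{\left(-359 \right)} + k\right)} = \frac{1}{\left(1022 - - 28 \cdot 843^{2}\right) - 44496} = \frac{1}{\left(1022 - \left(-28\right) 710649\right) - 44496} = \frac{1}{\left(1022 + 19898172\right) - 44496} = \frac{1}{19899194 - 44496} = \frac{1}{19854698}$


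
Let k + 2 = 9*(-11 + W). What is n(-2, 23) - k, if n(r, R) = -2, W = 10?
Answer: 9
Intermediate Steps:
k = -11 (k = -2 + 9*(-11 + 10) = -2 + 9*(-1) = -2 - 9 = -11)
n(-2, 23) - k = -2 - 1*(-11) = -2 + 11 = 9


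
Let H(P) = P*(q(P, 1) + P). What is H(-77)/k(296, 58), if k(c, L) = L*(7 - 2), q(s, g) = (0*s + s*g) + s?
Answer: 17787/290 ≈ 61.334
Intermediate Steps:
q(s, g) = s + g*s (q(s, g) = (0 + g*s) + s = g*s + s = s + g*s)
k(c, L) = 5*L (k(c, L) = L*5 = 5*L)
H(P) = 3*P² (H(P) = P*(P*(1 + 1) + P) = P*(P*2 + P) = P*(2*P + P) = P*(3*P) = 3*P²)
H(-77)/k(296, 58) = (3*(-77)²)/((5*58)) = (3*5929)/290 = 17787*(1/290) = 17787/290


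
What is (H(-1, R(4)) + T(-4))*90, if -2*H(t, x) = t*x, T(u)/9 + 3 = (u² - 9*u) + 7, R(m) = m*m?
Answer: 46080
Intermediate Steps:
R(m) = m²
T(u) = 36 - 81*u + 9*u² (T(u) = -27 + 9*((u² - 9*u) + 7) = -27 + 9*(7 + u² - 9*u) = -27 + (63 - 81*u + 9*u²) = 36 - 81*u + 9*u²)
H(t, x) = -t*x/2
(H(-1, R(4)) + T(-4))*90 = (-½*(-1)*4² + (36 - 81*(-4) + 9*(-4)²))*90 = (-½*(-1)*16 + (36 + 324 + 9*16))*90 = (8 + (36 + 324 + 144))*90 = (8 + 504)*90 = 512*90 = 46080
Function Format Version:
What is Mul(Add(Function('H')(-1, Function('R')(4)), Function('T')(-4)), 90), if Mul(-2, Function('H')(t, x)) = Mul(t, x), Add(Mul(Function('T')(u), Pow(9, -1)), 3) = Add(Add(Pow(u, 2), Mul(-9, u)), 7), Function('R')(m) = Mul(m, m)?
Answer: 46080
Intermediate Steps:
Function('R')(m) = Pow(m, 2)
Function('T')(u) = Add(36, Mul(-81, u), Mul(9, Pow(u, 2))) (Function('T')(u) = Add(-27, Mul(9, Add(Add(Pow(u, 2), Mul(-9, u)), 7))) = Add(-27, Mul(9, Add(7, Pow(u, 2), Mul(-9, u)))) = Add(-27, Add(63, Mul(-81, u), Mul(9, Pow(u, 2)))) = Add(36, Mul(-81, u), Mul(9, Pow(u, 2))))
Function('H')(t, x) = Mul(Rational(-1, 2), t, x) (Function('H')(t, x) = Mul(Rational(-1, 2), Mul(t, x)) = Mul(Rational(-1, 2), t, x))
Mul(Add(Function('H')(-1, Function('R')(4)), Function('T')(-4)), 90) = Mul(Add(Mul(Rational(-1, 2), -1, Pow(4, 2)), Add(36, Mul(-81, -4), Mul(9, Pow(-4, 2)))), 90) = Mul(Add(Mul(Rational(-1, 2), -1, 16), Add(36, 324, Mul(9, 16))), 90) = Mul(Add(8, Add(36, 324, 144)), 90) = Mul(Add(8, 504), 90) = Mul(512, 90) = 46080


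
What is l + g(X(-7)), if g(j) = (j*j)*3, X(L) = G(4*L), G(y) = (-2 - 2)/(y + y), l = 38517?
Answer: 7549335/196 ≈ 38517.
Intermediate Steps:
G(y) = -2/y (G(y) = -4*1/(2*y) = -2/y)
X(L) = -1/(2*L) (X(L) = -2*1/(4*L) = -1/(2*L))
g(j) = 3*j**2 (g(j) = j**2*3 = 3*j**2)
l + g(X(-7)) = 38517 + 3*(-1/2/(-7))**2 = 38517 + 3*(-1/2*(-1/7))**2 = 38517 + 3*(1/14)**2 = 38517 + 3*(1/196) = 38517 + 3/196 = 7549335/196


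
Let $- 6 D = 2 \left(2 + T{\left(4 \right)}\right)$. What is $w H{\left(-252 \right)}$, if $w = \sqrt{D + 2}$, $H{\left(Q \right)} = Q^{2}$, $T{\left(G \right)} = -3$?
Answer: $21168 \sqrt{21} \approx 97004.0$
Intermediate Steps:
$D = \frac{1}{3}$ ($D = - \frac{2 \left(2 - 3\right)}{6} = - \frac{2 \left(-1\right)}{6} = \left(- \frac{1}{6}\right) \left(-2\right) = \frac{1}{3} \approx 0.33333$)
$w = \frac{\sqrt{21}}{3}$ ($w = \sqrt{\frac{1}{3} + 2} = \sqrt{\frac{7}{3}} = \frac{\sqrt{21}}{3} \approx 1.5275$)
$w H{\left(-252 \right)} = \frac{\sqrt{21}}{3} \left(-252\right)^{2} = \frac{\sqrt{21}}{3} \cdot 63504 = 21168 \sqrt{21}$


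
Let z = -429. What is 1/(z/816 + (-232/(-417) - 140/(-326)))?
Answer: 18488112/8505779 ≈ 2.1736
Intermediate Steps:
1/(z/816 + (-232/(-417) - 140/(-326))) = 1/(-429/816 + (-232/(-417) - 140/(-326))) = 1/(-429*1/816 + (-232*(-1/417) - 140*(-1/326))) = 1/(-143/272 + (232/417 + 70/163)) = 1/(-143/272 + 67006/67971) = 1/(8505779/18488112) = 18488112/8505779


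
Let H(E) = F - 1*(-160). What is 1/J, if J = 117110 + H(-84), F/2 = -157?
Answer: 1/116956 ≈ 8.5502e-6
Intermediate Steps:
F = -314 (F = 2*(-157) = -314)
H(E) = -154 (H(E) = -314 - 1*(-160) = -314 + 160 = -154)
J = 116956 (J = 117110 - 154 = 116956)
1/J = 1/116956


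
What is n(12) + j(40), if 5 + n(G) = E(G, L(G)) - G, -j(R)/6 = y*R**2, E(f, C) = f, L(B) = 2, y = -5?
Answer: 47995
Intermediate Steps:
j(R) = 30*R**2 (j(R) = -(-30)*R**2 = 30*R**2)
n(G) = -5 (n(G) = -5 + (G - G) = -5 + 0 = -5)
n(12) + j(40) = -5 + 30*40**2 = -5 + 30*1600 = -5 + 48000 = 47995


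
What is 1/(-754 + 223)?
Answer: -1/531 ≈ -0.0018832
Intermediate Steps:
1/(-754 + 223) = 1/(-531) = -1/531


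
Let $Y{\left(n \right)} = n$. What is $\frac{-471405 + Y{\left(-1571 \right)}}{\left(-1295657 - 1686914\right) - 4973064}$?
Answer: $\frac{472976}{7955635} \approx 0.059452$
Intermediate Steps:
$\frac{-471405 + Y{\left(-1571 \right)}}{\left(-1295657 - 1686914\right) - 4973064} = \frac{-471405 - 1571}{\left(-1295657 - 1686914\right) - 4973064} = - \frac{472976}{\left(-1295657 - 1686914\right) - 4973064} = - \frac{472976}{-2982571 - 4973064} = - \frac{472976}{-7955635} = \left(-472976\right) \left(- \frac{1}{7955635}\right) = \frac{472976}{7955635}$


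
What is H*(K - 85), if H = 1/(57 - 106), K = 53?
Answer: 32/49 ≈ 0.65306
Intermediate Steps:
H = -1/49 (H = 1/(-49) = -1/49 ≈ -0.020408)
H*(K - 85) = -(53 - 85)/49 = -1/49*(-32) = 32/49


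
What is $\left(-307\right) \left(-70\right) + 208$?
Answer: $21698$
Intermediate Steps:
$\left(-307\right) \left(-70\right) + 208 = 21490 + 208 = 21698$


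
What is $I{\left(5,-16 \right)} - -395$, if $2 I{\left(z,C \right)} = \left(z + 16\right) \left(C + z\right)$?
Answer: $\frac{559}{2} \approx 279.5$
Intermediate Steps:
$I{\left(z,C \right)} = \frac{\left(16 + z\right) \left(C + z\right)}{2}$ ($I{\left(z,C \right)} = \frac{\left(z + 16\right) \left(C + z\right)}{2} = \frac{\left(16 + z\right) \left(C + z\right)}{2}$)
$I{\left(5,-16 \right)} - -395 = \left(\frac{5^{2}}{2} + 8 \left(-16\right) + 8 \cdot 5 + \frac{1}{2} \left(-16\right) 5\right) - -395 = \left(\frac{1}{2} \cdot 25 - 128 + 40 - 40\right) + 395 = \left(\frac{25}{2} - 128 + 40 - 40\right) + 395 = - \frac{231}{2} + 395 = \frac{559}{2}$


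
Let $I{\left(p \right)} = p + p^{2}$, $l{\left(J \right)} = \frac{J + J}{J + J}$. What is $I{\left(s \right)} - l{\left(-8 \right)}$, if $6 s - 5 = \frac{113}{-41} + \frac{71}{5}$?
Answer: $\frac{13997071}{1512900} \approx 9.2518$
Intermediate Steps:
$l{\left(J \right)} = 1$ ($l{\left(J \right)} = \frac{2 J}{2 J} = 2 J \frac{1}{2 J} = 1$)
$s = \frac{3371}{1230}$ ($s = \frac{5}{6} + \frac{\frac{113}{-41} + \frac{71}{5}}{6} = \frac{5}{6} + \frac{113 \left(- \frac{1}{41}\right) + 71 \cdot \frac{1}{5}}{6} = \frac{5}{6} + \frac{- \frac{113}{41} + \frac{71}{5}}{6} = \frac{5}{6} + \frac{1}{6} \cdot \frac{2346}{205} = \frac{5}{6} + \frac{391}{205} = \frac{3371}{1230} \approx 2.7407$)
$I{\left(s \right)} - l{\left(-8 \right)} = \frac{3371 \left(1 + \frac{3371}{1230}\right)}{1230} - 1 = \frac{3371}{1230} \cdot \frac{4601}{1230} - 1 = \frac{15509971}{1512900} - 1 = \frac{13997071}{1512900}$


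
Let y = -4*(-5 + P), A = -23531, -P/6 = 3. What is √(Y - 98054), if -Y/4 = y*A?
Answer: √8561354 ≈ 2926.0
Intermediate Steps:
P = -18 (P = -6*3 = -18)
y = 92 (y = -4*(-5 - 18) = -4*(-23) = 92)
Y = 8659408 (Y = -368*(-23531) = -4*(-2164852) = 8659408)
√(Y - 98054) = √(8659408 - 98054) = √8561354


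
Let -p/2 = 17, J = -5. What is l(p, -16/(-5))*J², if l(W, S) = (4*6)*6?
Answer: 3600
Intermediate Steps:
p = -34 (p = -2*17 = -34)
l(W, S) = 144 (l(W, S) = 24*6 = 144)
l(p, -16/(-5))*J² = 144*(-5)² = 144*25 = 3600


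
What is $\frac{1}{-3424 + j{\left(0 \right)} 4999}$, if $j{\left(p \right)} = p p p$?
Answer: $- \frac{1}{3424} \approx -0.00029206$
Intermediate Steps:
$j{\left(p \right)} = p^{3}$ ($j{\left(p \right)} = p^{2} p = p^{3}$)
$\frac{1}{-3424 + j{\left(0 \right)} 4999} = \frac{1}{-3424 + 0^{3} \cdot 4999} = \frac{1}{-3424 + 0 \cdot 4999} = \frac{1}{-3424 + 0} = \frac{1}{-3424} = - \frac{1}{3424}$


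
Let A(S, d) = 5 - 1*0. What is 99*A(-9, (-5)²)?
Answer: 495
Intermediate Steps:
A(S, d) = 5 (A(S, d) = 5 + 0 = 5)
99*A(-9, (-5)²) = 99*5 = 495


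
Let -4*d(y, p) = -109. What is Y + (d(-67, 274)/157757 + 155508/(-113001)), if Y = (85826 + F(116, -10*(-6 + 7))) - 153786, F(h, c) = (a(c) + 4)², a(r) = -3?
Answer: -1615345533630989/23768931676 ≈ -67960.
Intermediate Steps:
d(y, p) = 109/4 (d(y, p) = -¼*(-109) = 109/4)
F(h, c) = 1 (F(h, c) = (-3 + 4)² = 1² = 1)
Y = -67959 (Y = (85826 + 1) - 153786 = 85827 - 153786 = -67959)
Y + (d(-67, 274)/157757 + 155508/(-113001)) = -67959 + ((109/4)/157757 + 155508/(-113001)) = -67959 + ((109/4)*(1/157757) + 155508*(-1/113001)) = -67959 + (109/631028 - 51836/37667) = -67959 - 32705861705/23768931676 = -1615345533630989/23768931676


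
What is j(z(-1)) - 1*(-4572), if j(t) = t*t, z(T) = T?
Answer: 4573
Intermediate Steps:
j(t) = t**2
j(z(-1)) - 1*(-4572) = (-1)**2 - 1*(-4572) = 1 + 4572 = 4573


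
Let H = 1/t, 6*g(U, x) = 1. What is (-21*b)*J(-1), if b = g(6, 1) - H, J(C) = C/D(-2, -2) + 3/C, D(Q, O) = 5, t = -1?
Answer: 392/5 ≈ 78.400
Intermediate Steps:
g(U, x) = ⅙ (g(U, x) = (⅙)*1 = ⅙)
H = -1 (H = 1/(-1) = -1)
J(C) = 3/C + C/5 (J(C) = C/5 + 3/C = 3/C + C/5)
b = 7/6 (b = ⅙ - 1*(-1) = ⅙ + 1 = 7/6 ≈ 1.1667)
(-21*b)*J(-1) = (-21*7/6)*(3/(-1) + (⅕)*(-1)) = -49*(3*(-1) - ⅕)/2 = -49*(-3 - ⅕)/2 = -49/2*(-16/5) = 392/5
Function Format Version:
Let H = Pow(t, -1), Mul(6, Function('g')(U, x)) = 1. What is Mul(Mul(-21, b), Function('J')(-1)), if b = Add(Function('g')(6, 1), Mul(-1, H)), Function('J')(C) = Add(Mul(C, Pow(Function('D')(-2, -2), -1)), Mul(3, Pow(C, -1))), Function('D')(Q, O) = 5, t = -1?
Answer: Rational(392, 5) ≈ 78.400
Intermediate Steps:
Function('g')(U, x) = Rational(1, 6) (Function('g')(U, x) = Mul(Rational(1, 6), 1) = Rational(1, 6))
H = -1 (H = Pow(-1, -1) = -1)
Function('J')(C) = Add(Mul(3, Pow(C, -1)), Mul(Rational(1, 5), C)) (Function('J')(C) = Add(Mul(C, Pow(5, -1)), Mul(3, Pow(C, -1))) = Add(Mul(C, Rational(1, 5)), Mul(3, Pow(C, -1))) = Add(Mul(Rational(1, 5), C), Mul(3, Pow(C, -1))) = Add(Mul(3, Pow(C, -1)), Mul(Rational(1, 5), C)))
b = Rational(7, 6) (b = Add(Rational(1, 6), Mul(-1, -1)) = Add(Rational(1, 6), 1) = Rational(7, 6) ≈ 1.1667)
Mul(Mul(-21, b), Function('J')(-1)) = Mul(Mul(-21, Rational(7, 6)), Add(Mul(3, Pow(-1, -1)), Mul(Rational(1, 5), -1))) = Mul(Rational(-49, 2), Add(Mul(3, -1), Rational(-1, 5))) = Mul(Rational(-49, 2), Add(-3, Rational(-1, 5))) = Mul(Rational(-49, 2), Rational(-16, 5)) = Rational(392, 5)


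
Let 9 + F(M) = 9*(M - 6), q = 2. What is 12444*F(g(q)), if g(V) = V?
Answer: -559980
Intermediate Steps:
F(M) = -63 + 9*M (F(M) = -9 + 9*(M - 6) = -9 + 9*(-6 + M) = -9 + (-54 + 9*M) = -63 + 9*M)
12444*F(g(q)) = 12444*(-63 + 9*2) = 12444*(-63 + 18) = 12444*(-45) = -559980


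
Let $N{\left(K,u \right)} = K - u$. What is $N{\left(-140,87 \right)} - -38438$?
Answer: $38211$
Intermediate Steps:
$N{\left(-140,87 \right)} - -38438 = \left(-140 - 87\right) - -38438 = \left(-140 - 87\right) + 38438 = -227 + 38438 = 38211$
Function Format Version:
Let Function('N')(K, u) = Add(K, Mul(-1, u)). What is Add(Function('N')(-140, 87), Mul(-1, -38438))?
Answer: 38211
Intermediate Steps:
Add(Function('N')(-140, 87), Mul(-1, -38438)) = Add(Add(-140, Mul(-1, 87)), Mul(-1, -38438)) = Add(Add(-140, -87), 38438) = Add(-227, 38438) = 38211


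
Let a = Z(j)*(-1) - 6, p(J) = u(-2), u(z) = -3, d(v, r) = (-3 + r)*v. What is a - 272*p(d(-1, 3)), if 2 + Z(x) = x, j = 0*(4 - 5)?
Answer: 812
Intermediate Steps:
d(v, r) = v*(-3 + r)
j = 0 (j = 0*(-1) = 0)
Z(x) = -2 + x
p(J) = -3
a = -4 (a = (-2 + 0)*(-1) - 6 = -2*(-1) - 6 = 2 - 6 = -4)
a - 272*p(d(-1, 3)) = -4 - 272*(-3) = -4 + 816 = 812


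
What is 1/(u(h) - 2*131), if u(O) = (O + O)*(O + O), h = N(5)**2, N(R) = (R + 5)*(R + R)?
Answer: 1/399999738 ≈ 2.5000e-9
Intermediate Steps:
N(R) = 2*R*(5 + R) (N(R) = (5 + R)*(2*R) = 2*R*(5 + R))
h = 10000 (h = (2*5*(5 + 5))**2 = (2*5*10)**2 = 100**2 = 10000)
u(O) = 4*O**2 (u(O) = (2*O)*(2*O) = 4*O**2)
1/(u(h) - 2*131) = 1/(4*10000**2 - 2*131) = 1/(4*100000000 - 262) = 1/(400000000 - 262) = 1/399999738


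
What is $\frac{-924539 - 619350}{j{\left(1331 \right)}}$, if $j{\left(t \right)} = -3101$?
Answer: $\frac{1543889}{3101} \approx 497.87$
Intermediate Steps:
$\frac{-924539 - 619350}{j{\left(1331 \right)}} = \frac{-924539 - 619350}{-3101} = \left(-924539 - 619350\right) \left(- \frac{1}{3101}\right) = \left(-1543889\right) \left(- \frac{1}{3101}\right) = \frac{1543889}{3101}$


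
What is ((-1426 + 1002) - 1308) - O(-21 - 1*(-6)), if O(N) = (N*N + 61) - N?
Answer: -2033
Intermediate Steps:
O(N) = 61 + N² - N (O(N) = (N² + 61) - N = (61 + N²) - N = 61 + N² - N)
((-1426 + 1002) - 1308) - O(-21 - 1*(-6)) = ((-1426 + 1002) - 1308) - (61 + (-21 - 1*(-6))² - (-21 - 1*(-6))) = (-424 - 1308) - (61 + (-21 + 6)² - (-21 + 6)) = -1732 - (61 + (-15)² - 1*(-15)) = -1732 - (61 + 225 + 15) = -1732 - 1*301 = -1732 - 301 = -2033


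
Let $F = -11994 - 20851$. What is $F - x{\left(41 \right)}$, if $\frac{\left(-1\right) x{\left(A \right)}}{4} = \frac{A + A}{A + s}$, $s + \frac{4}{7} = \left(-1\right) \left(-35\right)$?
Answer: $- \frac{2167483}{66} \approx -32841.0$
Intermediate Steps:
$s = \frac{241}{7}$ ($s = - \frac{4}{7} - -35 = - \frac{4}{7} + 35 = \frac{241}{7} \approx 34.429$)
$x{\left(A \right)} = - \frac{8 A}{\frac{241}{7} + A}$ ($x{\left(A \right)} = - 4 \frac{A + A}{A + \frac{241}{7}} = - 4 \frac{2 A}{\frac{241}{7} + A} = - \frac{8 A}{\frac{241}{7} + A}$)
$F = -32845$ ($F = -11994 - 20851 = -32845$)
$F - x{\left(41 \right)} = -32845 - \left(-56\right) 41 \frac{1}{241 + 7 \cdot 41} = -32845 - \left(-56\right) 41 \frac{1}{241 + 287} = -32845 - \left(-56\right) 41 \cdot \frac{1}{528} = -32845 - - \frac{287}{66} = -32845 + \frac{287}{66} = - \frac{2167483}{66}$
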